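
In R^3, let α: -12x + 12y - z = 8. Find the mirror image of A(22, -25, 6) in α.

(-26, 23, 2)

λ = (n·A − d)/|n|² = (-570 − 8)/289 = -2.
Reflection = A − 2λn = (22, -25, 6) − (-4)·(-12, 12, -1) = (-26, 23, 2).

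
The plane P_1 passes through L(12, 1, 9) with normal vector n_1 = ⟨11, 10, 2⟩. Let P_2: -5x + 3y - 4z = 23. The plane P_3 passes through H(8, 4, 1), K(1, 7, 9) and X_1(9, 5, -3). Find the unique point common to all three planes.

P_1: n_1·r = n_1·L gives 11x + 10y + 2z = 160.
HK = (-7, 3, 8), HX_1 = (1, 1, -4); a normal to P_3 is HK × HX_1 = (-20, -20, -10).
Using H: P_3 has equation -20x - 20y - 10z = -250.
Solving the 3×3 linear system 11x + 10y + 2z = 160, -5x + 3y - 4z = 23, -20x - 20y - 10z = -250 (e.g. by elimination or Cramer's rule, determinant = -590) gives (8, 9, -9).

(8, 9, -9)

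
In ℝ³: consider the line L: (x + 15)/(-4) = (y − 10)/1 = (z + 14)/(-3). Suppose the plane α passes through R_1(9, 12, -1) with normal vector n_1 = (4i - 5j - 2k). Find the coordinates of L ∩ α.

L has direction (-4, 1, -3) through (-15, 10, -14).
α: n_1·r = n_1·R_1 gives 4x - 5y - 2z = -22.
Substitute r = (-15, 10, -14) + t(-4, 1, -3) into the plane: -82 + (-15)t = -22, so t = -4.
Intersection: (-15, 10, -14) + (-4)·(-4, 1, -3) = (1, 6, -2).

(1, 6, -2)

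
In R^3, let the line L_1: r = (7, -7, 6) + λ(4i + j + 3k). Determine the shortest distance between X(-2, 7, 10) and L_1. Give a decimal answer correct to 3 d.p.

Taking (7, -7, 6) on L_1 with direction v = (4, 1, 3): w = X − (7, -7, 6) = (-9, 14, 4), and w × v = (38, 43, -65).
Distance = |w × v| / |v| = √7518 / √26 ≈ 17.005.

17.005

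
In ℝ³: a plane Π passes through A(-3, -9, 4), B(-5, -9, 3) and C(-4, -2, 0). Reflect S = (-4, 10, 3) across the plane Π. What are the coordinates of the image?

(2, 4, -9)

AB = (-2, 0, -1), AC = (-1, 7, -4); a normal to Π is AB × AC = (7, -7, -14).
Using A: Π has equation 7x - 7y - 14z = -14.
λ = (n·S − d)/|n|² = (-140 − (-14))/294 = -3/7.
Reflection = S − 2λn = (-4, 10, 3) − (-6/7)·(7, -7, -14) = (2, 4, -9).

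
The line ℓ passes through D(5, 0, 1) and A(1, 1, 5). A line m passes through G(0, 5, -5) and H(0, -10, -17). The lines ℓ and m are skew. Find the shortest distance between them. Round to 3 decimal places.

A direction vector for ℓ is A − D = (-4, 1, 4).
A direction vector for m is H − G = (0, -15, -12).
Common perpendicular direction n = (-4, 1, 4) × (0, -15, -12) = (48, -48, 60).
With w = (0, 5, -5) − (5, 0, 1) = (-5, 5, -6), w · n = -840.
Distance = |w · n| / |n| = |-840| / √8208 ≈ 9.272.

9.272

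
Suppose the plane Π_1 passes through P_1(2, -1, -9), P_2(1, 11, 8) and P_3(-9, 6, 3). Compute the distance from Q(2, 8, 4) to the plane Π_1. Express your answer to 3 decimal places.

0.231

P_1P_2 = (-1, 12, 17), P_1P_3 = (-11, 7, 12); a normal to Π_1 is P_1P_2 × P_1P_3 = (25, -175, 125).
Using P_1: Π_1 has equation 25x - 175y + 125z = -900.
n·Q − d = (25)·(2) + (-175)·(8) + (125)·(4) − (-900) = 50; |n| = √46875.
Distance = |50| / √46875 = 50/√46875 ≈ 0.231.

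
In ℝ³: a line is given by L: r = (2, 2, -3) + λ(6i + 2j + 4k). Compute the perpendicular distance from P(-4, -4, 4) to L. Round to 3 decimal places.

Taking (2, 2, -3) on L with direction v = (6, 2, 4): w = P − (2, 2, -3) = (-6, -6, 7), and w × v = (-38, 66, 24).
Distance = |w × v| / |v| = √6376 / √56 ≈ 10.670.

10.670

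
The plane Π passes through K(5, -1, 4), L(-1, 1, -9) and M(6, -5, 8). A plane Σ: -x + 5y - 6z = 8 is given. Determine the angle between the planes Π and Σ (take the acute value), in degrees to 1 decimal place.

KL = (-6, 2, -13), KM = (1, -4, 4); a normal to Π is KL × KM = (-44, 11, 22).
Using K: Π has equation -44x + 11y + 22z = -143.
cos θ = |n₁·n₂| / (|n₁||n₂|) = |-33| / (√2541 · √62).
θ = arccos(0.08314) ≈ 85.2°.

85.2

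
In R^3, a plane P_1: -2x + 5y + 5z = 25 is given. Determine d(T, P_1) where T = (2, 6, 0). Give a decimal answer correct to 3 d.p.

n·T − d = (-2)·(2) + (5)·(6) + (5)·(0) − 25 = 1; |n| = √54.
Distance = |1| / √54 = 1/√54 ≈ 0.136.

0.136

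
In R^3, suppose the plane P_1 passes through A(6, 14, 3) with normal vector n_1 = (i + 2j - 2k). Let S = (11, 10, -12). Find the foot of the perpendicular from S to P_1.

(8, 4, -6)

P_1: n_1·r = n_1·A gives x + 2y - 2z = 28.
Foot = S − λn with λ = (n·S − d)/|n|² = (55 − 28)/9 = 3.
Foot = (11, 10, -12) − 3·(1, 2, -2) = (8, 4, -6).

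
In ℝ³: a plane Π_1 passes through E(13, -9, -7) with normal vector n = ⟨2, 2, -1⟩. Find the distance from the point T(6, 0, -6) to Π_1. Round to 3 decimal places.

Π_1: n·r = n·E gives 2x + 2y - z = 15.
n·T − d = (2)·(6) + (2)·(0) + (-1)·(-6) − 15 = 3; |n| = √9.
Distance = |3| / √9 = 3/√9 ≈ 1.000.

1.000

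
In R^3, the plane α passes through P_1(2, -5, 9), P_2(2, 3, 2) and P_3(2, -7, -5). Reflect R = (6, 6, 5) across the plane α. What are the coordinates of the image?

P_1P_2 = (0, 8, -7), P_1P_3 = (0, -2, -14); a normal to α is P_1P_2 × P_1P_3 = (-126, 0, 0).
Using P_1: α has equation -126x = -252.
λ = (n·R − d)/|n|² = (-756 − (-252))/15876 = -2/63.
Reflection = R − 2λn = (6, 6, 5) − (-4/63)·(-126, 0, 0) = (-2, 6, 5).

(-2, 6, 5)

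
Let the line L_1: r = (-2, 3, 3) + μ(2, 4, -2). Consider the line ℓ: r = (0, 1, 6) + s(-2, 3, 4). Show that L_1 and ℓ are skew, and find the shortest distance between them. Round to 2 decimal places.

Common perpendicular direction n = (2, 4, -2) × (-2, 3, 4) = (22, -4, 14).
With w = (0, 1, 6) − (-2, 3, 3) = (2, -2, 3), w · n = 94.
Since n ≠ 0 the lines are not parallel, and w · n = 94 ≠ 0 so they do not intersect; hence they are skew.
Distance = |w · n| / |n| = |94| / √696 ≈ 3.56.

3.56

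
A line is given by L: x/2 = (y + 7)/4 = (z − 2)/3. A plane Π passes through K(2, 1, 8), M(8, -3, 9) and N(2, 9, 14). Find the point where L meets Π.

L has direction (2, 4, 3) through (0, -7, 2).
KM = (6, -4, 1), KN = (0, 8, 6); a normal to Π is KM × KN = (-32, -36, 48).
Using K: Π has equation -32x - 36y + 48z = 284.
Substitute r = (0, -7, 2) + t(2, 4, 3) into the plane: 348 + (-64)t = 284, so t = 1.
Intersection: (0, -7, 2) + 1·(2, 4, 3) = (2, -3, 5).

(2, -3, 5)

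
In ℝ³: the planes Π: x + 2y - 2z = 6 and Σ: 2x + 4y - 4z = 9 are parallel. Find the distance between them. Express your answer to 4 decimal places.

Rescale Σ by 1/2: x + 2y - 2z = 9/2. Then distance = |6 − (9/2)| / √9 ≈ 0.5000.

0.5000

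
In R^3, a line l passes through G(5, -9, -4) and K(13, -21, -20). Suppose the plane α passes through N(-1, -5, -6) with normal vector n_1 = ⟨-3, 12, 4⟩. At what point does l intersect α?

A direction vector for l is K − G = (8, -12, -16).
α: n_1·r = n_1·N gives -3x + 12y + 4z = -81.
Substitute r = (5, -9, -4) + t(8, -12, -16) into the plane: -139 + (-232)t = -81, so t = -1/4.
Intersection: (5, -9, -4) + (-1/4)·(8, -12, -16) = (3, -6, 0).

(3, -6, 0)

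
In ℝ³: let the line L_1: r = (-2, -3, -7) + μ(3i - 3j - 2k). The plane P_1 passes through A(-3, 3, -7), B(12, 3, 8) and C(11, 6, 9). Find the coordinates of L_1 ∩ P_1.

AB = (15, 0, 15), AC = (14, 3, 16); a normal to P_1 is AB × AC = (-45, -30, 45).
Using A: P_1 has equation -45x - 30y + 45z = -270.
Substitute r = (-2, -3, -7) + t(3, -3, -2) into the plane: -135 + (-135)t = -270, so t = 1.
Intersection: (-2, -3, -7) + 1·(3, -3, -2) = (1, -6, -9).

(1, -6, -9)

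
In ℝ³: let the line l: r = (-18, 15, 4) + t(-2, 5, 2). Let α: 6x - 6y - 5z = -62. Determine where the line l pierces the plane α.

Substitute r = (-18, 15, 4) + t(-2, 5, 2) into the plane: -218 + (-52)t = -62, so t = -3.
Intersection: (-18, 15, 4) + (-3)·(-2, 5, 2) = (-12, 0, -2).

(-12, 0, -2)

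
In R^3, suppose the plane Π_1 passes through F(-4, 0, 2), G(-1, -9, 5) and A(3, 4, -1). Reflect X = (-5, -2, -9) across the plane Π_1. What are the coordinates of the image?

FG = (3, -9, 3), FA = (7, 4, -3); a normal to Π_1 is FG × FA = (15, 30, 75).
Using F: Π_1 has equation 15x + 30y + 75z = 90.
λ = (n·X − d)/|n|² = (-810 − 90)/6750 = -2/15.
Reflection = X − 2λn = (-5, -2, -9) − (-4/15)·(15, 30, 75) = (-1, 6, 11).

(-1, 6, 11)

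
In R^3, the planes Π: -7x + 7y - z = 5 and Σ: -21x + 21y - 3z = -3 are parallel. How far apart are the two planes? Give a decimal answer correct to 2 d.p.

0.60

Rescale Σ by 1/3: -7x + 7y - z = -1. Then distance = |5 − (-1)| / √99 ≈ 0.60.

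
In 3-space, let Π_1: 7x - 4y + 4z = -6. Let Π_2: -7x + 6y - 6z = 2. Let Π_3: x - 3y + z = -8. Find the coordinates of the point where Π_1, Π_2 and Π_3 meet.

(-2, 4, 6)

Solving the 3×3 linear system 7x - 4y + 4z = -6, -7x + 6y - 6z = 2, x - 3y + z = -8 (e.g. by elimination or Cramer's rule, determinant = -28) gives (-2, 4, 6).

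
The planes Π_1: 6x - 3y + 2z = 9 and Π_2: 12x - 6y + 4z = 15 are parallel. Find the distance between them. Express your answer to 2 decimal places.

Rescale Π_2 by 1/2: 6x - 3y + 2z = 15/2. Then distance = |9 − (15/2)| / √49 ≈ 0.21.

0.21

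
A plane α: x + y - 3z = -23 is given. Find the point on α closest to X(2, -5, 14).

Foot = X − λn with λ = (n·X − d)/|n|² = (-45 − (-23))/11 = -2.
Foot = (2, -5, 14) − (-2)·(1, 1, -3) = (4, -3, 8).

(4, -3, 8)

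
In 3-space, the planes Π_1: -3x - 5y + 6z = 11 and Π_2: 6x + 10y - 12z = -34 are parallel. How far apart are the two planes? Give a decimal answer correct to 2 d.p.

Rescale Π_2 by 1/(-2): -3x - 5y + 6z = 17. Then distance = |11 − 17| / √70 ≈ 0.72.

0.72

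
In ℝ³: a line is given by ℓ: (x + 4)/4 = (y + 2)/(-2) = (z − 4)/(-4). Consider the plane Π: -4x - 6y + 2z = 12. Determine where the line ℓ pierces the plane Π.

(4, -6, -4)

ℓ has direction (4, -2, -4) through (-4, -2, 4).
Substitute r = (-4, -2, 4) + t(4, -2, -4) into the plane: 36 + (-12)t = 12, so t = 2.
Intersection: (-4, -2, 4) + 2·(4, -2, -4) = (4, -6, -4).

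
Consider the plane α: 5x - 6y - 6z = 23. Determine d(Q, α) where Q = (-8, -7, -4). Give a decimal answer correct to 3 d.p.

n·Q − d = (5)·(-8) + (-6)·(-7) + (-6)·(-4) − 23 = 3; |n| = √97.
Distance = |3| / √97 = 3/√97 ≈ 0.305.

0.305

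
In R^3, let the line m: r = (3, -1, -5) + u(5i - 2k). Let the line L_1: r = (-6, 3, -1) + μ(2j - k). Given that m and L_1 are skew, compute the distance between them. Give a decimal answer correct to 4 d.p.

Common perpendicular direction n = (5, 0, -2) × (0, 2, -1) = (4, 5, 10).
With w = (-6, 3, -1) − (3, -1, -5) = (-9, 4, 4), w · n = 24.
Distance = |w · n| / |n| = |24| / √141 ≈ 2.0212.

2.0212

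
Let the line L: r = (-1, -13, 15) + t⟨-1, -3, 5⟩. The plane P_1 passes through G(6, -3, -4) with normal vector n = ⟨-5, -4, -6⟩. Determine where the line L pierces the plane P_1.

(2, -4, 0)

P_1: n·r = n·G gives -5x - 4y - 6z = 6.
Substitute r = (-1, -13, 15) + t(-1, -3, 5) into the plane: -33 + (-13)t = 6, so t = -3.
Intersection: (-1, -13, 15) + (-3)·(-1, -3, 5) = (2, -4, 0).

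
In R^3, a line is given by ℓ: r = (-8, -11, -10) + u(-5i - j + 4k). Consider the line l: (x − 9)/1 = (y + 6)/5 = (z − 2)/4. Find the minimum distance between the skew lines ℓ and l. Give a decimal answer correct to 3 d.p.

l has direction (1, 5, 4) through (9, -6, 2).
Common perpendicular direction n = (-5, -1, 4) × (1, 5, 4) = (-24, 24, -24).
With w = (9, -6, 2) − (-8, -11, -10) = (17, 5, 12), w · n = -576.
Distance = |w · n| / |n| = |-576| / √1728 ≈ 13.856.

13.856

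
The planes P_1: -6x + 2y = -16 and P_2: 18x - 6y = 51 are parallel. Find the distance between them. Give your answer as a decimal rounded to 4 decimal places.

0.1581

Rescale P_2 by 1/(-3): -6x + 2y = -17. Then distance = |-16 − (-17)| / √40 ≈ 0.1581.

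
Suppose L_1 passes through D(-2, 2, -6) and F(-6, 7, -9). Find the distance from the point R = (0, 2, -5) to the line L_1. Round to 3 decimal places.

A direction vector for L_1 is F − D = (-4, 5, -3).
Taking (-2, 2, -6) on L_1 with direction v = (-4, 5, -3): w = R − (-2, 2, -6) = (2, 0, 1), and w × v = (-5, 2, 10).
Distance = |w × v| / |v| = √129 / √50 ≈ 1.606.

1.606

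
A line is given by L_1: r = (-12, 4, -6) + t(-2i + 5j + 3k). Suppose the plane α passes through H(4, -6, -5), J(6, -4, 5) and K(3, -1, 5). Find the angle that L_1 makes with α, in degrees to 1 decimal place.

11.5

HJ = (2, 2, 10), HK = (-1, 5, 10); a normal to α is HJ × HK = (-30, -30, 12).
Using H: α has equation -30x - 30y + 12z = 0.
sin θ = |n·v| / (|n||v|) = |-54| / (√1944 · √38) = 0.19868.
θ ≈ 11.5°.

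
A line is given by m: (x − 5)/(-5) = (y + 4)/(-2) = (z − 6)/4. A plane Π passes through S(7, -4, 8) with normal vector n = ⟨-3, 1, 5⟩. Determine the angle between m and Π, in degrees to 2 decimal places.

m has direction (-5, -2, 4) through (5, -4, 6).
Π: n·r = n·S gives -3x + y + 5z = 15.
sin θ = |n·v| / (|n||v|) = |33| / (√35 · √45) = 0.83152.
θ ≈ 56.26°.

56.26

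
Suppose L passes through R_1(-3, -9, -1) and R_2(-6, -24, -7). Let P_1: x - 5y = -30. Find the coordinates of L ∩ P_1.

(0, 6, 5)

A direction vector for L is R_2 − R_1 = (-3, -15, -6).
Substitute r = (-3, -9, -1) + t(-3, -15, -6) into the plane: 42 + 72t = -30, so t = -1.
Intersection: (-3, -9, -1) + (-1)·(-3, -15, -6) = (0, 6, 5).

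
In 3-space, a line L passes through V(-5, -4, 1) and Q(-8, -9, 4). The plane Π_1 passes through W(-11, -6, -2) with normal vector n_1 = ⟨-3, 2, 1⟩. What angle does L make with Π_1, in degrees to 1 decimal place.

A direction vector for L is Q − V = (-3, -5, 3).
Π_1: n_1·r = n_1·W gives -3x + 2y + z = 19.
sin θ = |n·v| / (|n||v|) = |2| / (√14 · √43) = 0.08151.
θ ≈ 4.7°.

4.7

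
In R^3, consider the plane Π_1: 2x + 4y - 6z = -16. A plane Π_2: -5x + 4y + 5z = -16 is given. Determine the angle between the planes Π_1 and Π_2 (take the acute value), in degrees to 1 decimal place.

66.7

cos θ = |n₁·n₂| / (|n₁||n₂|) = |-24| / (√56 · √66).
θ = arccos(0.39477) ≈ 66.7°.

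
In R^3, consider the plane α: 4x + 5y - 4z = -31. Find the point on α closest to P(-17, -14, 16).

Foot = P − λn with λ = (n·P − d)/|n|² = (-202 − (-31))/57 = -3.
Foot = (-17, -14, 16) − (-3)·(4, 5, -4) = (-5, 1, 4).

(-5, 1, 4)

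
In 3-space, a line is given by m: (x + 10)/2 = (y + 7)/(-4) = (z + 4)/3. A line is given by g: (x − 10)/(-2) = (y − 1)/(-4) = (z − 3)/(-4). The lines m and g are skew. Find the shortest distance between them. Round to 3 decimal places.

m has direction (2, -4, 3) through (-10, -7, -4).
g has direction (-2, -4, -4) through (10, 1, 3).
Common perpendicular direction n = (2, -4, 3) × (-2, -4, -4) = (28, 2, -16).
With w = (10, 1, 3) − (-10, -7, -4) = (20, 8, 7), w · n = 464.
Distance = |w · n| / |n| = |464| / √1044 ≈ 14.360.

14.360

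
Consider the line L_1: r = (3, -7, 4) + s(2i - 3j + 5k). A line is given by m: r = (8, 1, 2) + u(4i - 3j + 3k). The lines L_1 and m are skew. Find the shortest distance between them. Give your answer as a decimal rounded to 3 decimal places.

7.941

Common perpendicular direction n = (2, -3, 5) × (4, -3, 3) = (6, 14, 6).
With w = (8, 1, 2) − (3, -7, 4) = (5, 8, -2), w · n = 130.
Distance = |w · n| / |n| = |130| / √268 ≈ 7.941.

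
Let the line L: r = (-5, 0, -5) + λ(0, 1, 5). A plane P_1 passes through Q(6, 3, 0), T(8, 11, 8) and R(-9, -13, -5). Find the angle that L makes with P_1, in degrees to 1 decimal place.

22.9

QT = (2, 8, 8), QR = (-15, -16, -5); a normal to P_1 is QT × QR = (88, -110, 88).
Using Q: P_1 has equation 88x - 110y + 88z = 198.
sin θ = |n·v| / (|n||v|) = |330| / (√27588 · √26) = 0.38964.
θ ≈ 22.9°.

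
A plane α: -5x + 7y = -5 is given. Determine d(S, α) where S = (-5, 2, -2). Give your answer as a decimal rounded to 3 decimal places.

5.115

n·S − d = (-5)·(-5) + (7)·(2) + (0)·(-2) − (-5) = 44; |n| = √74.
Distance = |44| / √74 = 44/√74 ≈ 5.115.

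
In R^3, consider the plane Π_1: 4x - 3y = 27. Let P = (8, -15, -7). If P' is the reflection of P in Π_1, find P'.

λ = (n·P − d)/|n|² = (77 − 27)/25 = 2.
Reflection = P − 2λn = (8, -15, -7) − 4·(4, -3, 0) = (-8, -3, -7).

(-8, -3, -7)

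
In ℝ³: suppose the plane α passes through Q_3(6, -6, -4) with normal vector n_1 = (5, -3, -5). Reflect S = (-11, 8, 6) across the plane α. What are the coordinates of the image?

α: n_1·r = n_1·Q_3 gives 5x - 3y - 5z = 68.
λ = (n·S − d)/|n|² = (-109 − 68)/59 = -3.
Reflection = S − 2λn = (-11, 8, 6) − (-6)·(5, -3, -5) = (19, -10, -24).

(19, -10, -24)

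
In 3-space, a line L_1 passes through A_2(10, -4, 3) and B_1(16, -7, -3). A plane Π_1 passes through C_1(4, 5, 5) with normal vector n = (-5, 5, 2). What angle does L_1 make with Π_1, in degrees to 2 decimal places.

A direction vector for L_1 is B_1 − A_2 = (6, -3, -6).
Π_1: n·r = n·C_1 gives -5x + 5y + 2z = 15.
sin θ = |n·v| / (|n||v|) = |-57| / (√54 · √81) = 0.86186.
θ ≈ 59.53°.

59.53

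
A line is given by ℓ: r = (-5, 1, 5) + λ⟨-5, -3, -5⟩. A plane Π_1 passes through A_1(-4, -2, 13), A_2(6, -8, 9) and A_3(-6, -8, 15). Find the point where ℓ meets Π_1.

A_1A_2 = (10, -6, -4), A_1A_3 = (-2, -6, 2); a normal to Π_1 is A_1A_2 × A_1A_3 = (-36, -12, -72).
Using A_1: Π_1 has equation -36x - 12y - 72z = -768.
Substitute r = (-5, 1, 5) + t(-5, -3, -5) into the plane: -192 + 576t = -768, so t = -1.
Intersection: (-5, 1, 5) + (-1)·(-5, -3, -5) = (0, 4, 10).

(0, 4, 10)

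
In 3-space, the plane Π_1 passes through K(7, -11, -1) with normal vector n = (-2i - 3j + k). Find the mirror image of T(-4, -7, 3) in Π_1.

(0, -1, 1)

Π_1: n·r = n·K gives -2x - 3y + z = 18.
λ = (n·T − d)/|n|² = (32 − 18)/14 = 1.
Reflection = T − 2λn = (-4, -7, 3) − 2·(-2, -3, 1) = (0, -1, 1).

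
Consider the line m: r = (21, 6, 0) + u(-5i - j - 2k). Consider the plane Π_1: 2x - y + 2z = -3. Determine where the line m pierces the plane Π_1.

Substitute r = (21, 6, 0) + t(-5, -1, -2) into the plane: 36 + (-13)t = -3, so t = 3.
Intersection: (21, 6, 0) + 3·(-5, -1, -2) = (6, 3, -6).

(6, 3, -6)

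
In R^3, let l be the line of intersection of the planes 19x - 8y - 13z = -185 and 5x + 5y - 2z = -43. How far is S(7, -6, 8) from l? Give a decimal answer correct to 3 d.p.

Direction of l: (19, -8, -13) × (5, 5, -2) = (81, -27, 135).
A point on l: solving the two plane equations with x = -7 gives (-7, 0, 4).
Taking (-7, 0, 4) on l with direction v = (81, -27, 135): w = S − (-7, 0, 4) = (14, -6, 4), and w × v = (-702, -1566, 108).
Distance = |w × v| / |v| = √2956824 / √25515 ≈ 10.765.

10.765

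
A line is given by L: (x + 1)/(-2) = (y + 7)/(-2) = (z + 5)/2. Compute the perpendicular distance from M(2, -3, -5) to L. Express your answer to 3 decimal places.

2.944

L has direction (-2, -2, 2) through (-1, -7, -5).
Taking (-1, -7, -5) on L with direction v = (-2, -2, 2): w = M − (-1, -7, -5) = (3, 4, 0), and w × v = (8, -6, 2).
Distance = |w × v| / |v| = √104 / √12 ≈ 2.944.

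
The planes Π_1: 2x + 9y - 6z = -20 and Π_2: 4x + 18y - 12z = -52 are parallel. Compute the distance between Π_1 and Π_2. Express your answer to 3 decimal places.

Rescale Π_2 by 1/2: 2x + 9y - 6z = -26. Then distance = |-20 − (-26)| / √121 ≈ 0.545.

0.545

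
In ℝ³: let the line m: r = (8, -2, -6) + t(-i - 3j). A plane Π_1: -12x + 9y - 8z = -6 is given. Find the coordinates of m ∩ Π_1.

(12, 10, -6)

Substitute r = (8, -2, -6) + t(-1, -3, 0) into the plane: -66 + (-15)t = -6, so t = -4.
Intersection: (8, -2, -6) + (-4)·(-1, -3, 0) = (12, 10, -6).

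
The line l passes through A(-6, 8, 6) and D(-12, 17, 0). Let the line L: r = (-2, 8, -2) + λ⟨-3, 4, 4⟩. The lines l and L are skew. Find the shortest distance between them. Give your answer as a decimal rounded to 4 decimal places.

A direction vector for l is D − A = (-6, 9, -6).
Common perpendicular direction n = (-6, 9, -6) × (-3, 4, 4) = (60, 42, 3).
With w = (-2, 8, -2) − (-6, 8, 6) = (4, 0, -8), w · n = 216.
Distance = |w · n| / |n| = |216| / √5373 ≈ 2.9468.

2.9468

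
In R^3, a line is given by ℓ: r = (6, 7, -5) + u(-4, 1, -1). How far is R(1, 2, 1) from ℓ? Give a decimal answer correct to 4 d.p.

Taking (6, 7, -5) on ℓ with direction v = (-4, 1, -1): w = R − (6, 7, -5) = (-5, -5, 6), and w × v = (-1, -29, -25).
Distance = |w × v| / |v| = √1467 / √18 ≈ 9.0277.

9.0277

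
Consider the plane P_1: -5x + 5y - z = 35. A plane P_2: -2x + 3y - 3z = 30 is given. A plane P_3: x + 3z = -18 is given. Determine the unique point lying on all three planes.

(-3, 3, -5)

Solving the 3×3 linear system -5x + 5y - z = 35, -2x + 3y - 3z = 30, x + 3z = -18 (e.g. by elimination or Cramer's rule, determinant = -27) gives (-3, 3, -5).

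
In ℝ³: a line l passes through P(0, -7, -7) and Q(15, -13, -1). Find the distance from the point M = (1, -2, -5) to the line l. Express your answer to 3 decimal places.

5.474

A direction vector for l is Q − P = (15, -6, 6).
Taking (0, -7, -7) on l with direction v = (15, -6, 6): w = M − (0, -7, -7) = (1, 5, 2), and w × v = (42, 24, -81).
Distance = |w × v| / |v| = √8901 / √297 ≈ 5.474.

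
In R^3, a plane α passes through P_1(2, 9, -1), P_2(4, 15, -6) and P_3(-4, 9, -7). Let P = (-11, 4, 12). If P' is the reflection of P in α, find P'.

P_1P_2 = (2, 6, -5), P_1P_3 = (-6, 0, -6); a normal to α is P_1P_2 × P_1P_3 = (-36, 42, 36).
Using P_1: α has equation -36x + 42y + 36z = 270.
λ = (n·P − d)/|n|² = (996 − 270)/4356 = 1/6.
Reflection = P − 2λn = (-11, 4, 12) − (1/3)·(-36, 42, 36) = (1, -10, 0).

(1, -10, 0)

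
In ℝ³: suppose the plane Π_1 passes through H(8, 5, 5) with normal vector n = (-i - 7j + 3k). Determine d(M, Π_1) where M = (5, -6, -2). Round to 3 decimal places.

7.681

Π_1: n·r = n·H gives -x - 7y + 3z = -28.
n·M − d = (-1)·(5) + (-7)·(-6) + (3)·(-2) − (-28) = 59; |n| = √59.
Distance = |59| / √59 = 59/√59 ≈ 7.681.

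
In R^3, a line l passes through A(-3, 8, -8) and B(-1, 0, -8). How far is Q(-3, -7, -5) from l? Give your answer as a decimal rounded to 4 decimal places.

A direction vector for l is B − A = (2, -8, 0).
Taking (-3, 8, -8) on l with direction v = (2, -8, 0): w = Q − (-3, 8, -8) = (0, -15, 3), and w × v = (24, 6, 30).
Distance = |w × v| / |v| = √1512 / √68 ≈ 4.7154.

4.7154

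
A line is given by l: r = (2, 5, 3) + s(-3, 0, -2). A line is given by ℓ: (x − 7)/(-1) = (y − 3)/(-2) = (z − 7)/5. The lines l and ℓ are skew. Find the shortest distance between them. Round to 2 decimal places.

ℓ has direction (-1, -2, 5) through (7, 3, 7).
Common perpendicular direction n = (-3, 0, -2) × (-1, -2, 5) = (-4, 17, 6).
With w = (7, 3, 7) − (2, 5, 3) = (5, -2, 4), w · n = -30.
Distance = |w · n| / |n| = |-30| / √341 ≈ 1.62.

1.62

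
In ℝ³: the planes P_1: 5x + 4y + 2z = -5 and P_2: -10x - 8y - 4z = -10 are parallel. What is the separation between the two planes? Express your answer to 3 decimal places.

1.491

Rescale P_2 by 1/(-2): 5x + 4y + 2z = 5. Then distance = |-5 − 5| / √45 ≈ 1.491.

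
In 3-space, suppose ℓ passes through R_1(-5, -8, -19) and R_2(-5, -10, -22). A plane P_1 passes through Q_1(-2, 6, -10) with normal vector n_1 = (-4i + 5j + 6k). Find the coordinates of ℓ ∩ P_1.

(-5, 0, -7)

A direction vector for ℓ is R_2 − R_1 = (0, -2, -3).
P_1: n_1·r = n_1·Q_1 gives -4x + 5y + 6z = -22.
Substitute r = (-5, -8, -19) + t(0, -2, -3) into the plane: -134 + (-28)t = -22, so t = -4.
Intersection: (-5, -8, -19) + (-4)·(0, -2, -3) = (-5, 0, -7).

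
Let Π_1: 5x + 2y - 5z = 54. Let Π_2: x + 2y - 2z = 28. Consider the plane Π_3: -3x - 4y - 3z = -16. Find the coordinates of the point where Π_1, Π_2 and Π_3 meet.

Solving the 3×3 linear system 5x + 2y - 5z = 54, x + 2y - 2z = 28, -3x - 4y - 3z = -16 (e.g. by elimination or Cramer's rule, determinant = -62) gives (2, 7, -6).

(2, 7, -6)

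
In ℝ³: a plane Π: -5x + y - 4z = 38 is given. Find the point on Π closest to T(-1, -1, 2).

Foot = T − λn with λ = (n·T − d)/|n|² = (-4 − 38)/42 = -1.
Foot = (-1, -1, 2) − (-1)·(-5, 1, -4) = (-6, 0, -2).

(-6, 0, -2)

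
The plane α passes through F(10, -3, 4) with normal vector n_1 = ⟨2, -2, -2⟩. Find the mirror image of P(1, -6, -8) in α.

(-3, -2, -4)

α: n_1·r = n_1·F gives 2x - 2y - 2z = 18.
λ = (n·P − d)/|n|² = (30 − 18)/12 = 1.
Reflection = P − 2λn = (1, -6, -8) − 2·(2, -2, -2) = (-3, -2, -4).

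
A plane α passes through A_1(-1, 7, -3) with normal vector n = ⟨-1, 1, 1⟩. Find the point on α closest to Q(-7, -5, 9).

α: n·r = n·A_1 gives -x + y + z = 5.
Foot = Q − λn with λ = (n·Q − d)/|n|² = (11 − 5)/3 = 2.
Foot = (-7, -5, 9) − 2·(-1, 1, 1) = (-5, -7, 7).

(-5, -7, 7)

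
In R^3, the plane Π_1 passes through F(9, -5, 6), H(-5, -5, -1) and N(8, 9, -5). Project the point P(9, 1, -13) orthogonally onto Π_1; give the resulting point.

(5, 7, -5)

FH = (-14, 0, -7), FN = (-1, 14, -11); a normal to Π_1 is FH × FN = (98, -147, -196).
Using F: Π_1 has equation 98x - 147y - 196z = 441.
Foot = P − λn with λ = (n·P − d)/|n|² = (3283 − 441)/69629 = 2/49.
Foot = (9, 1, -13) − (2/49)·(98, -147, -196) = (5, 7, -5).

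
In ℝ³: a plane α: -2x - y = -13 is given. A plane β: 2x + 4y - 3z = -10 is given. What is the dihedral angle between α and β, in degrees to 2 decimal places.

48.37

cos θ = |n₁·n₂| / (|n₁||n₂|) = |-8| / (√5 · √29).
θ = arccos(0.66436) ≈ 48.37°.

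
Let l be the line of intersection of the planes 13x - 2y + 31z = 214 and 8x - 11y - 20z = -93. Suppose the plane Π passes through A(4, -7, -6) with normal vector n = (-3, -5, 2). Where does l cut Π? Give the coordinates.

(2, -1, 6)

Direction of l: (13, -2, 31) × (8, -11, -20) = (381, 508, -127).
A point on l: solving the two plane equations with x = 5 gives (5, 3, 5).
Π: n·r = n·A gives -3x - 5y + 2z = 11.
Substitute r = (5, 3, 5) + t(381, 508, -127) into the plane: -20 + (-3937)t = 11, so t = -1/127.
Intersection: (5, 3, 5) + (-1/127)·(381, 508, -127) = (2, -1, 6).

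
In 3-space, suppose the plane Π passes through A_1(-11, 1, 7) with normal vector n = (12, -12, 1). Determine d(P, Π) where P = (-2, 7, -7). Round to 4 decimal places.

Π: n·r = n·A_1 gives 12x - 12y + z = -137.
n·P − d = (12)·(-2) + (-12)·(7) + (1)·(-7) − (-137) = 22; |n| = √289.
Distance = |22| / √289 = 22/√289 ≈ 1.2941.

1.2941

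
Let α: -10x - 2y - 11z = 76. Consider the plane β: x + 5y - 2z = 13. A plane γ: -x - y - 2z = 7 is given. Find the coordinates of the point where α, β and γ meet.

Solving the 3×3 linear system -10x - 2y - 11z = 76, x + 5y - 2z = 13, -x - y - 2z = 7 (e.g. by elimination or Cramer's rule, determinant = 68) gives (-6, 3, -2).

(-6, 3, -2)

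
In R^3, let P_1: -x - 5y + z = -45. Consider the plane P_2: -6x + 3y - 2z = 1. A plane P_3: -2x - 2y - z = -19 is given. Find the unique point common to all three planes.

(5, 7, -5)

Solving the 3×3 linear system -x - 5y + z = -45, -6x + 3y - 2z = 1, -2x - 2y - z = -19 (e.g. by elimination or Cramer's rule, determinant = 35) gives (5, 7, -5).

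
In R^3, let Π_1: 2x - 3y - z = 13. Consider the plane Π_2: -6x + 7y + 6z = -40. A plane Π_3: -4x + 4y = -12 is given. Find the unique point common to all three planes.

Solving the 3×3 linear system 2x - 3y - z = 13, -6x + 7y + 6z = -40, -4x + 4y = -12 (e.g. by elimination or Cramer's rule, determinant = 20) gives (-1, -4, -3).

(-1, -4, -3)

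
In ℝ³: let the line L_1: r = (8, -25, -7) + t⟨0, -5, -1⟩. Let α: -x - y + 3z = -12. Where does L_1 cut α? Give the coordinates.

Substitute r = (8, -25, -7) + t(0, -5, -1) into the plane: -4 + 2t = -12, so t = -4.
Intersection: (8, -25, -7) + (-4)·(0, -5, -1) = (8, -5, -3).

(8, -5, -3)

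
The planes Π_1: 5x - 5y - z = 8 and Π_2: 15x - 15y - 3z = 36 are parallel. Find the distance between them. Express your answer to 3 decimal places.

Rescale Π_2 by 1/3: 5x - 5y - z = 12. Then distance = |8 − 12| / √51 ≈ 0.560.

0.560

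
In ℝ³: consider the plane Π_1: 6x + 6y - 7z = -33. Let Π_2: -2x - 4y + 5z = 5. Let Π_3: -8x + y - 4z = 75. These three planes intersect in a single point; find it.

Solving the 3×3 linear system 6x + 6y - 7z = -33, -2x - 4y + 5z = 5, -8x + y - 4z = 75 (e.g. by elimination or Cramer's rule, determinant = 16) gives (-8, -1, -3).

(-8, -1, -3)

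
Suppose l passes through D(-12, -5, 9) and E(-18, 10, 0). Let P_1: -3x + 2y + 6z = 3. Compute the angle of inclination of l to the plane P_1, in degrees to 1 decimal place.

A direction vector for l is E − D = (-6, 15, -9).
sin θ = |n·v| / (|n||v|) = |-6| / (√49 · √342) = 0.04635.
θ ≈ 2.7°.

2.7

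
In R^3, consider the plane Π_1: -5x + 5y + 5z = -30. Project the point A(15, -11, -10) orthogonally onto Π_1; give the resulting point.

Foot = A − λn with λ = (n·A − d)/|n|² = (-180 − (-30))/75 = -2.
Foot = (15, -11, -10) − (-2)·(-5, 5, 5) = (5, -1, 0).

(5, -1, 0)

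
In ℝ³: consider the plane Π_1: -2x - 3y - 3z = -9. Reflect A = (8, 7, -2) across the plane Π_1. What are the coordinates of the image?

λ = (n·A − d)/|n|² = (-31 − (-9))/22 = -1.
Reflection = A − 2λn = (8, 7, -2) − (-2)·(-2, -3, -3) = (4, 1, -8).

(4, 1, -8)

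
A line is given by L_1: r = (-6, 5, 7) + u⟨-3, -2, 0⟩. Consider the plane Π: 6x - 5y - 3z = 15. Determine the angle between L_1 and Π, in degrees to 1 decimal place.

sin θ = |n·v| / (|n||v|) = |-8| / (√70 · √13) = 0.26520.
θ ≈ 15.4°.

15.4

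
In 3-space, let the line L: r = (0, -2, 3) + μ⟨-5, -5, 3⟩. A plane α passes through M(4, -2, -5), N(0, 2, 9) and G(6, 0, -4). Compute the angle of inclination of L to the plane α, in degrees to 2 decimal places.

15.42

MN = (-4, 4, 14), MG = (2, 2, 1); a normal to α is MN × MG = (-24, 32, -16).
Using M: α has equation -24x + 32y - 16z = -80.
sin θ = |n·v| / (|n||v|) = |-88| / (√1856 · √59) = 0.26593.
θ ≈ 15.42°.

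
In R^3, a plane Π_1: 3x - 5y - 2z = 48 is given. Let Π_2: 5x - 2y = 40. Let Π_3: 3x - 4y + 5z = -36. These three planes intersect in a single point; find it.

(8, 0, -12)

Solving the 3×3 linear system 3x - 5y - 2z = 48, 5x - 2y = 40, 3x - 4y + 5z = -36 (e.g. by elimination or Cramer's rule, determinant = 123) gives (8, 0, -12).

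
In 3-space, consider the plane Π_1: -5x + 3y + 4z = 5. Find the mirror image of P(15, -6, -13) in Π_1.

(-15, 12, 11)

λ = (n·P − d)/|n|² = (-145 − 5)/50 = -3.
Reflection = P − 2λn = (15, -6, -13) − (-6)·(-5, 3, 4) = (-15, 12, 11).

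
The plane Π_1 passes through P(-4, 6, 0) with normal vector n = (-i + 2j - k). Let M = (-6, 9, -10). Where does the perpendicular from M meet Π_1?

Π_1: n·r = n·P gives -x + 2y - z = 16.
Foot = M − λn with λ = (n·M − d)/|n|² = (34 − 16)/6 = 3.
Foot = (-6, 9, -10) − 3·(-1, 2, -1) = (-3, 3, -7).

(-3, 3, -7)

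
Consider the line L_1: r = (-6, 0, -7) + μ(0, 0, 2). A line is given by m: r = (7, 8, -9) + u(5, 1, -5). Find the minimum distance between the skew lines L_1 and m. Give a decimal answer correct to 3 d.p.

Common perpendicular direction n = (0, 0, 2) × (5, 1, -5) = (-2, 10, 0).
With w = (7, 8, -9) − (-6, 0, -7) = (13, 8, -2), w · n = 54.
Distance = |w · n| / |n| = |54| / √104 ≈ 5.295.

5.295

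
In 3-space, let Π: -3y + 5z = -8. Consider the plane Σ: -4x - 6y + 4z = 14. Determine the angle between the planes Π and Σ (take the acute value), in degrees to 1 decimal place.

37.8

cos θ = |n₁·n₂| / (|n₁||n₂|) = |38| / (√34 · √68).
θ = arccos(0.79030) ≈ 37.8°.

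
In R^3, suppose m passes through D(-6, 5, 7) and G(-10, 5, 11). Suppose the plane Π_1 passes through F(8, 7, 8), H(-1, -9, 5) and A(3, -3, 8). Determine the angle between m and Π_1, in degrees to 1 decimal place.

A direction vector for m is G − D = (-4, 0, 4).
FH = (-9, -16, -3), FA = (-5, -10, 0); a normal to Π_1 is FH × FA = (-30, 15, 10).
Using F: Π_1 has equation -30x + 15y + 10z = -55.
sin θ = |n·v| / (|n||v|) = |160| / (√1225 · √32) = 0.80812.
θ ≈ 53.9°.

53.9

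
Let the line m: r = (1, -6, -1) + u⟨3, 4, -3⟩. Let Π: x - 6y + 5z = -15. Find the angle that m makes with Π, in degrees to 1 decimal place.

51.6

sin θ = |n·v| / (|n||v|) = |-36| / (√62 · √34) = 0.78409.
θ ≈ 51.6°.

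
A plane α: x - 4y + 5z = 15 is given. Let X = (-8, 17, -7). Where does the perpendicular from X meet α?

Foot = X − λn with λ = (n·X − d)/|n|² = (-111 − 15)/42 = -3.
Foot = (-8, 17, -7) − (-3)·(1, -4, 5) = (-5, 5, 8).

(-5, 5, 8)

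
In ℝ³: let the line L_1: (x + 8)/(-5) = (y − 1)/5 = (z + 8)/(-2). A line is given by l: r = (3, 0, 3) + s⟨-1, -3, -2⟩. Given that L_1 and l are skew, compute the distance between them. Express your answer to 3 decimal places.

L_1 has direction (-5, 5, -2) through (-8, 1, -8).
Common perpendicular direction n = (-5, 5, -2) × (-1, -3, -2) = (-16, -8, 20).
With w = (3, 0, 3) − (-8, 1, -8) = (11, -1, 11), w · n = 52.
Distance = |w · n| / |n| = |52| / √720 ≈ 1.938.

1.938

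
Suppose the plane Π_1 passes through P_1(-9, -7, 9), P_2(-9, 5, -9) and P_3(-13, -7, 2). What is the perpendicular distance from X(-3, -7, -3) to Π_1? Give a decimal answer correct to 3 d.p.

8.955

P_1P_2 = (0, 12, -18), P_1P_3 = (-4, 0, -7); a normal to Π_1 is P_1P_2 × P_1P_3 = (-84, 72, 48).
Using P_1: Π_1 has equation -84x + 72y + 48z = 684.
n·X − d = (-84)·(-3) + (72)·(-7) + (48)·(-3) − 684 = -1080; |n| = √14544.
Distance = |-1080| / √14544 = 1080/√14544 ≈ 8.955.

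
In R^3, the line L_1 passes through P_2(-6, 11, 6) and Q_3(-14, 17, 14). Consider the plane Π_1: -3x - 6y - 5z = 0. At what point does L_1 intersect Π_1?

A direction vector for L_1 is Q_3 − P_2 = (-8, 6, 8).
Substitute r = (-6, 11, 6) + t(-8, 6, 8) into the plane: -78 + (-52)t = 0, so t = -3/2.
Intersection: (-6, 11, 6) + (-3/2)·(-8, 6, 8) = (6, 2, -6).

(6, 2, -6)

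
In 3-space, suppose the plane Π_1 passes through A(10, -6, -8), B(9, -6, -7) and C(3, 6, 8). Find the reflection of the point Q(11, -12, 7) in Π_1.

(-5, 0, -9)

AB = (-1, 0, 1), AC = (-7, 12, 16); a normal to Π_1 is AB × AC = (-12, 9, -12).
Using A: Π_1 has equation -12x + 9y - 12z = -78.
λ = (n·Q − d)/|n|² = (-324 − (-78))/369 = -2/3.
Reflection = Q − 2λn = (11, -12, 7) − (-4/3)·(-12, 9, -12) = (-5, 0, -9).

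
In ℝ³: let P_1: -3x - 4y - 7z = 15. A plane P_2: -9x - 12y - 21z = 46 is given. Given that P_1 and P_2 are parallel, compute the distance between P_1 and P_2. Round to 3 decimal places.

0.039

Rescale P_2 by 1/3: -3x - 4y - 7z = 46/3. Then distance = |15 − (46/3)| / √74 ≈ 0.039.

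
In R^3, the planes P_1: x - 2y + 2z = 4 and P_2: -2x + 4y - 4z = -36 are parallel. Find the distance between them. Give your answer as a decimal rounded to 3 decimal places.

Rescale P_2 by 1/(-2): x - 2y + 2z = 18. Then distance = |4 − 18| / √9 ≈ 4.667.

4.667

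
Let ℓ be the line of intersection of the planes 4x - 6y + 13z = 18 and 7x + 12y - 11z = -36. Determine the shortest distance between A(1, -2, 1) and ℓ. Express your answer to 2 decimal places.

1.57

Direction of ℓ: (4, -6, 13) × (7, 12, -11) = (-90, 135, 90).
A point on ℓ: solving the two plane equations with x = 2 gives (2, -6, -2).
Taking (2, -6, -2) on ℓ with direction v = (-90, 135, 90): w = A − (2, -6, -2) = (-1, 4, 3), and w × v = (-45, -180, 225).
Distance = |w × v| / |v| = √85050 / √34425 ≈ 1.57.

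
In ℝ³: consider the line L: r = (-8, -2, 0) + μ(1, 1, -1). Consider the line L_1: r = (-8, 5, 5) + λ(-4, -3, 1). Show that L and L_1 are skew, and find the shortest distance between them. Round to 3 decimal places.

Common perpendicular direction n = (1, 1, -1) × (-4, -3, 1) = (-2, 3, 1).
With w = (-8, 5, 5) − (-8, -2, 0) = (0, 7, 5), w · n = 26.
Since n ≠ 0 the lines are not parallel, and w · n = 26 ≠ 0 so they do not intersect; hence they are skew.
Distance = |w · n| / |n| = |26| / √14 ≈ 6.949.

6.949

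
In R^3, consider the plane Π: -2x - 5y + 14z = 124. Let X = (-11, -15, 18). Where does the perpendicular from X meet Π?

Foot = X − λn with λ = (n·X − d)/|n|² = (349 − 124)/225 = 1.
Foot = (-11, -15, 18) − 1·(-2, -5, 14) = (-9, -10, 4).

(-9, -10, 4)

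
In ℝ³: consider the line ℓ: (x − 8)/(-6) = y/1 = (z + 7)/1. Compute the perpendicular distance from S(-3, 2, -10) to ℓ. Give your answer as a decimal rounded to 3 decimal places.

4.777

ℓ has direction (-6, 1, 1) through (8, 0, -7).
Taking (8, 0, -7) on ℓ with direction v = (-6, 1, 1): w = S − (8, 0, -7) = (-11, 2, -3), and w × v = (5, 29, 1).
Distance = |w × v| / |v| = √867 / √38 ≈ 4.777.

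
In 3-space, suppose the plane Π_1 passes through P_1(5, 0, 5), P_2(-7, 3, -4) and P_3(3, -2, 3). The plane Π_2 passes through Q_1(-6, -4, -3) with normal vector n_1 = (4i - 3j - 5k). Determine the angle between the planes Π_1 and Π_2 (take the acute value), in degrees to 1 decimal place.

P_1P_2 = (-12, 3, -9), P_1P_3 = (-2, -2, -2); a normal to Π_1 is P_1P_2 × P_1P_3 = (-24, -6, 30).
Using P_1: Π_1 has equation -24x - 6y + 30z = 30.
Π_2: n_1·r = n_1·Q_1 gives 4x - 3y - 5z = 3.
cos θ = |n₁·n₂| / (|n₁||n₂|) = |-228| / (√1512 · √50).
θ = arccos(0.82923) ≈ 34.0°.

34.0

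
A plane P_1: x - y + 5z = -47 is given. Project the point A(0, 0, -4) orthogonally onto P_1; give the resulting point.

(-1, 1, -9)

Foot = A − λn with λ = (n·A − d)/|n|² = (-20 − (-47))/27 = 1.
Foot = (0, 0, -4) − 1·(1, -1, 5) = (-1, 1, -9).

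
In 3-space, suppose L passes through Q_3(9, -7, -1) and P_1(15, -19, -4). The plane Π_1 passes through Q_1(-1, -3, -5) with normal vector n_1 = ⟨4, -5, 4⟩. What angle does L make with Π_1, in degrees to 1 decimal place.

43.9

A direction vector for L is P_1 − Q_3 = (6, -12, -3).
Π_1: n_1·r = n_1·Q_1 gives 4x - 5y + 4z = -9.
sin θ = |n·v| / (|n||v|) = |72| / (√57 · √189) = 0.69369.
θ ≈ 43.9°.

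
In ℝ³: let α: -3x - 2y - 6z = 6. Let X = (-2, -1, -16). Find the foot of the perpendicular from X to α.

(4, 3, -4)

Foot = X − λn with λ = (n·X − d)/|n|² = (104 − 6)/49 = 2.
Foot = (-2, -1, -16) − 2·(-3, -2, -6) = (4, 3, -4).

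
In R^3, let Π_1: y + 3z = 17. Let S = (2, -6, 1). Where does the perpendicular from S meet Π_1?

(2, -4, 7)

Foot = S − λn with λ = (n·S − d)/|n|² = (-3 − 17)/10 = -2.
Foot = (2, -6, 1) − (-2)·(0, 1, 3) = (2, -4, 7).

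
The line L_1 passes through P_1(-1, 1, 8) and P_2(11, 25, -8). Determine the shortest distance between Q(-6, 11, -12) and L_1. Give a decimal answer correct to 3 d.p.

16.397

A direction vector for L_1 is P_2 − P_1 = (12, 24, -16).
Taking (-1, 1, 8) on L_1 with direction v = (12, 24, -16): w = Q − (-1, 1, 8) = (-5, 10, -20), and w × v = (320, -320, -240).
Distance = |w × v| / |v| = √262400 / √976 ≈ 16.397.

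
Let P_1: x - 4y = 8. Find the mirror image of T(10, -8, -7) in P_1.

λ = (n·T − d)/|n|² = (42 − 8)/17 = 2.
Reflection = T − 2λn = (10, -8, -7) − 4·(1, -4, 0) = (6, 8, -7).

(6, 8, -7)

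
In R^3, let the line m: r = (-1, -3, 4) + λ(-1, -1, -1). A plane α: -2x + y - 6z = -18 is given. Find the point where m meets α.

Substitute r = (-1, -3, 4) + t(-1, -1, -1) into the plane: -25 + 7t = -18, so t = 1.
Intersection: (-1, -3, 4) + 1·(-1, -1, -1) = (-2, -4, 3).

(-2, -4, 3)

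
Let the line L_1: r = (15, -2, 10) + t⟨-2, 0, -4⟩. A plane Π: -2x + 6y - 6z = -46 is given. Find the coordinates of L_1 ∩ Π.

(11, -2, 2)

Substitute r = (15, -2, 10) + t(-2, 0, -4) into the plane: -102 + 28t = -46, so t = 2.
Intersection: (15, -2, 10) + 2·(-2, 0, -4) = (11, -2, 2).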